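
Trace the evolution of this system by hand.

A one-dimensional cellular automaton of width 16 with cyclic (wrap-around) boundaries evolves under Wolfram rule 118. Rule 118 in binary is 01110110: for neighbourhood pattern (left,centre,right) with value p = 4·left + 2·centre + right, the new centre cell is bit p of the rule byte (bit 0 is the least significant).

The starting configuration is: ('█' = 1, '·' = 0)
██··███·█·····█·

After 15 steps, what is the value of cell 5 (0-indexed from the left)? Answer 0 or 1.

t=0: ██··███·█·····█·
t=1: ·███··████···███
t=2: █··███···██·█··█
t=3: ███··██·█·█████·
t=4: ··███·████····██
t=5: ██··██···██··█·█
t=6: ·███·██·█·█████·
t=7: █··██·████····██
t=8: ███·██···██··█··
t=9: ··██·██·█·██████
t=10: ██·██·████·····█
t=11: ·██·██···██···█·
t=12: █·██·██·█·██·███
t=13: ██·██·████·██···
t=14: ·██·██···██·██·█
t=15: █·██·██·█·██·███

1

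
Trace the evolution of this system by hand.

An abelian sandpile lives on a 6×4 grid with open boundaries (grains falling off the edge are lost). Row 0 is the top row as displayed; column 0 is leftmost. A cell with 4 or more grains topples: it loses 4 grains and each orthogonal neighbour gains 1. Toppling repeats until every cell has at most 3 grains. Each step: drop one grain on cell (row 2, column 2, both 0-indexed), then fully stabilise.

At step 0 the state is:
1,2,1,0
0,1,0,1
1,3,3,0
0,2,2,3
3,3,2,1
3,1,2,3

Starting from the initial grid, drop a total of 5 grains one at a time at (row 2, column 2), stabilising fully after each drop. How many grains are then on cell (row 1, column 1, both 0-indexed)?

k=0  1,2,1,0
0,1,0,1
1,3,3,0
0,2,2,3
3,3,2,1
3,1,2,3
k=1  1,2,1,0
0,2,1,1
2,0,1,1
0,3,3,3
3,3,2,1
3,1,2,3
k=2  1,2,1,0
0,2,1,1
2,0,2,1
0,3,3,3
3,3,2,1
3,1,2,3
k=3  1,2,1,0
0,2,1,1
2,0,3,1
0,3,3,3
3,3,2,1
3,1,2,3
k=4  1,2,1,0
0,2,2,1
2,2,1,3
2,1,3,0
1,2,0,3
0,3,3,3
k=5  1,2,1,0
0,2,2,1
2,2,2,3
2,1,3,0
1,2,0,3
0,3,3,3

2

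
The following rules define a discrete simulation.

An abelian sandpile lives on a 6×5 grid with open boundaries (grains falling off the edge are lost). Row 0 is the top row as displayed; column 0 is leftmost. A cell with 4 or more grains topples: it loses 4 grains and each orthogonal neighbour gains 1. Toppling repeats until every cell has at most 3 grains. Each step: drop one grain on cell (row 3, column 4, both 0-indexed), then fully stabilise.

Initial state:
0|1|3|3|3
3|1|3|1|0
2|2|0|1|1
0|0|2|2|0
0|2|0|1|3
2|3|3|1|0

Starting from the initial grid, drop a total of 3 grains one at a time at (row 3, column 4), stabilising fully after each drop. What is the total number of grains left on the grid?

t=0: 0|1|3|3|3
3|1|3|1|0
2|2|0|1|1
0|0|2|2|0
0|2|0|1|3
2|3|3|1|0
t=1: 0|1|3|3|3
3|1|3|1|0
2|2|0|1|1
0|0|2|2|1
0|2|0|1|3
2|3|3|1|0
t=2: 0|1|3|3|3
3|1|3|1|0
2|2|0|1|1
0|0|2|2|2
0|2|0|1|3
2|3|3|1|0
t=3: 0|1|3|3|3
3|1|3|1|0
2|2|0|1|1
0|0|2|2|3
0|2|0|1|3
2|3|3|1|0

46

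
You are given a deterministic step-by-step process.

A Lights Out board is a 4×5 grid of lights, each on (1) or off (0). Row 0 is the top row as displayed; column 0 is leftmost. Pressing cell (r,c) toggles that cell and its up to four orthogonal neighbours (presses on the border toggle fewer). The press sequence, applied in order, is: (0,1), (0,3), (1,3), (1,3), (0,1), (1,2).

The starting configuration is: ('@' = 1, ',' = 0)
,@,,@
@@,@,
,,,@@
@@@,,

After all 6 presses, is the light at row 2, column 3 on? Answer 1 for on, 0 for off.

1

k=0  ,@,,@
@@,@,
,,,@@
@@@,,
k=1  @,@,@
@,,@,
,,,@@
@@@,,
k=2  @,,@,
@,,,,
,,,@@
@@@,,
k=3  @,,,,
@,@@@
,,,,@
@@@,,
k=4  @,,@,
@,,,,
,,,@@
@@@,,
k=5  ,@@@,
@@,,,
,,,@@
@@@,,
k=6  ,@,@,
@,@@,
,,@@@
@@@,,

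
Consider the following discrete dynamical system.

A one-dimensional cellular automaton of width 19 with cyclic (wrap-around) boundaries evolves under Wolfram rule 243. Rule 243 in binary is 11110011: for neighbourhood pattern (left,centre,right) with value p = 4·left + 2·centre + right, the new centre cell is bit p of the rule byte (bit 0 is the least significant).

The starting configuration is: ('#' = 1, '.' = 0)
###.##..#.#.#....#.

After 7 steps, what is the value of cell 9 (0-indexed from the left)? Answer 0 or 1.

1

0) ###.##..#.#.#....#.
1) .###.###.#.#.####.#
2) #.###.###.#.#.####.
3) .#.###.###.#.#.####
4) #.#.###.###.#.#.###
5) ##.#.###.###.#.#.##
6) ###.#.###.###.#.#.#
7) ####.#.###.###.#.#.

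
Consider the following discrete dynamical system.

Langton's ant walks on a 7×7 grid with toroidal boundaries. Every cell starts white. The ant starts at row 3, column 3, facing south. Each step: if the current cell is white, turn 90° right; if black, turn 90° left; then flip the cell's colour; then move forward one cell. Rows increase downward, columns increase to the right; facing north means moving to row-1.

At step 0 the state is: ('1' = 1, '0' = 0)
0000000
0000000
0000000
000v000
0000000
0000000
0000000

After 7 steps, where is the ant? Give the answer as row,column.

4,3

step 0: 0000000
0000000
0000000
000v000
0000000
0000000
0000000
step 1: 0000000
0000000
0000000
00<1000
0000000
0000000
0000000
step 2: 0000000
0000000
00^0000
0011000
0000000
0000000
0000000
step 3: 0000000
0000000
001>000
0011000
0000000
0000000
0000000
step 4: 0000000
0000000
0011000
001v000
0000000
0000000
0000000
step 5: 0000000
0000000
0011000
0010>00
0000000
0000000
0000000
step 6: 0000000
0000000
0011000
0010100
0000v00
0000000
0000000
step 7: 0000000
0000000
0011000
0010100
000<100
0000000
0000000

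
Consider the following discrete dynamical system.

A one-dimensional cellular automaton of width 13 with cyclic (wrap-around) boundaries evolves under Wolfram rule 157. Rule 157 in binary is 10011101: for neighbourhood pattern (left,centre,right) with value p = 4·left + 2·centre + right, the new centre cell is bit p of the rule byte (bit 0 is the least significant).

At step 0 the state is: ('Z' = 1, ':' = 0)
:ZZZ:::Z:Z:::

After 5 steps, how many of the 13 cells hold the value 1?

8

[0] :ZZZ:::Z:Z:::
[1] :ZZ:ZZ:Z:ZZZZ
[2] :Z::Z::Z:ZZZ:
[3] :ZZ:ZZ:Z:ZZ:Z
[4] :Z::Z::Z:Z::Z
[5] :ZZ:ZZ:Z:ZZ:Z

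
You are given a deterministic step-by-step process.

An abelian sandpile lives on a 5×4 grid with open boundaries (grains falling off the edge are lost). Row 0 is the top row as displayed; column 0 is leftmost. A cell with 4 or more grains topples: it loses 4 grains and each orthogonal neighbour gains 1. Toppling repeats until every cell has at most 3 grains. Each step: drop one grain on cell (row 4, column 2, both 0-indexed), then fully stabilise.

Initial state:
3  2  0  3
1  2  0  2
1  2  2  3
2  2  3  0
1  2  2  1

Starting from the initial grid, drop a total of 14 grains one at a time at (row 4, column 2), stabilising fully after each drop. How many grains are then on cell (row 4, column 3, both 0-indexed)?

k=0  3  2  0  3
1  2  0  2
1  2  2  3
2  2  3  0
1  2  2  1
k=1  3  2  0  3
1  2  0  2
1  2  2  3
2  2  3  0
1  2  3  1
k=2  3  2  0  3
1  2  0  2
1  2  3  3
2  3  0  1
1  3  1  2
k=3  3  2  0  3
1  2  0  2
1  2  3  3
2  3  0  1
1  3  2  2
k=4  3  2  0  3
1  2  0  2
1  2  3  3
2  3  0  1
1  3  3  2
k=5  3  2  0  3
1  2  0  2
1  3  3  3
3  0  2  1
2  1  1  3
k=6  3  2  0  3
1  2  0  2
1  3  3  3
3  0  2  1
2  1  2  3
k=7  3  2  0  3
1  2  0  2
1  3  3  3
3  0  2  1
2  1  3  3
k=8  3  2  0  3
1  2  0  2
1  3  3  3
3  0  3  2
2  2  1  0
k=9  3  2  0  3
1  2  0  2
1  3  3  3
3  0  3  2
2  2  2  0
k=10  3  2  0  3
1  2  0  2
1  3  3  3
3  0  3  2
2  2  3  0
k=11  3  2  0  3
1  3  1  3
2  0  2  1
3  2  2  0
2  3  1  2
k=12  3  2  0  3
1  3  1  3
2  0  2  1
3  2  2  0
2  3  2  2
k=13  3  2  0  3
1  3  1  3
2  0  2  1
3  2  2  0
2  3  3  2
k=14  3  2  0  3
1  3  1  3
2  0  2  1
3  3  3  0
3  0  1  3

3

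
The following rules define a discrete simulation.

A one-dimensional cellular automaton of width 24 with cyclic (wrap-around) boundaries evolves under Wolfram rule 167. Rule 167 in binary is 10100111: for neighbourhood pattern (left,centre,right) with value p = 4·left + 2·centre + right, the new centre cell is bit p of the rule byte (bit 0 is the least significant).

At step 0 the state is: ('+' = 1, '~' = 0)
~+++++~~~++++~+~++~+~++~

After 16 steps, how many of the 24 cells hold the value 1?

0) ~+++++~~~++++~+~++~+~++~
1) +~+++~~++~++~+++~~+++~~~
2) ++~+~~+~~+~~+~+~~+~+~~++
3) +~++~++~++~++++~++++~+~+
4) ~+~~+~~+~~+~++~+~++~+++~
5) ++~++~++~+++~~+++~~+~+~~
6) ~~+~~+~~+~+~~+~+~~++++~+
7) ~++~++~++++~++++~+~++~++
8) +~~+~~+~++~+~++~+++~~+~~
9) +~++~+++~~+++~~+~+~~++~+
10) ~+~~+~+~~+~+~~++++~+~~+~
11) ++~++++~++++~+~++~++~++~
12) ~~+~++~+~++~+++~~+~~+~~+
13) ~+++~~+++~~+~+~~++~++~++
14) +~+~~+~+~~++++~+~~+~~+~~
15) +++~++++~+~++~++~++~++~+
16) ++~+~++~+++~~+~~+~~+~~+~

12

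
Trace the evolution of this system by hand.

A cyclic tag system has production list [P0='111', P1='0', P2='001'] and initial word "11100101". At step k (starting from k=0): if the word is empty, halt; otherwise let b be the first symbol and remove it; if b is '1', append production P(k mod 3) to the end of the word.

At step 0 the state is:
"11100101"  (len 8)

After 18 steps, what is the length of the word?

14

gen 0: "11100101"  (len 8)
gen 1: "1100101111"  (len 10)
gen 2: "1001011110"  (len 10)
gen 3: "001011110001"  (len 12)
gen 4: "01011110001"  (len 11)
gen 5: "1011110001"  (len 10)
gen 6: "011110001001"  (len 12)
gen 7: "11110001001"  (len 11)
gen 8: "11100010010"  (len 11)
gen 9: "1100010010001"  (len 13)
gen 10: "100010010001111"  (len 15)
gen 11: "000100100011110"  (len 15)
gen 12: "00100100011110"  (len 14)
gen 13: "0100100011110"  (len 13)
gen 14: "100100011110"  (len 12)
gen 15: "00100011110001"  (len 14)
gen 16: "0100011110001"  (len 13)
gen 17: "100011110001"  (len 12)
gen 18: "00011110001001"  (len 14)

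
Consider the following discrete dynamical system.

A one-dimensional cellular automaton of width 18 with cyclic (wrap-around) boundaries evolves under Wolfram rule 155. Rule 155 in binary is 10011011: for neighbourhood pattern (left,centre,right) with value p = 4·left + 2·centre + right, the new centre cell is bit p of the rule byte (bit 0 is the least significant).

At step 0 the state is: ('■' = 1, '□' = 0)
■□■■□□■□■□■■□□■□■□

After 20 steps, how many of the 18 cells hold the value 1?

12

[0] ■□■■□□■□■□■■□□■□■□
[1] □□■□■■□□□□■□■■□□□□
[2] ■■□□■□■■■■□□■□■■■■
[3] ■□■■□□■■■□■■□□■■■■
[4] □□■□■■■■□□■□■■■■■■
[5] ■■□□■■■□■■□□■■■■■□
[6] ■□■■■■□□■□■■■■■■□□
[7] □□■■■□■■□□■■■■■□■■
[8] ■■■■□□■□■■■■■■□□■□
[9] ■■■□■■□□■■■■■□■■□□
[10] ■■□□■□■■■■■■□□■□■■
[11] ■□■■□□■■■■■□■■□□■■
[12] □□■□■■■■■■□□■□■■■■
[13] ■■□□■■■■■□■■□□■■■□
[14] ■□■■■■■■□□■□■■■■□□
[15] □□■■■■■□■■□□■■■□■■
[16] ■■■■■■□□■□■■■■□□■□
[17] ■■■■■□■■□□■■■□■■□□
[18] ■■■■□□■□■■■■□□■□■■
[19] ■■■□■■□□■■■□■■□□■■
[20] ■■□□■□■■■■□□■□■■■■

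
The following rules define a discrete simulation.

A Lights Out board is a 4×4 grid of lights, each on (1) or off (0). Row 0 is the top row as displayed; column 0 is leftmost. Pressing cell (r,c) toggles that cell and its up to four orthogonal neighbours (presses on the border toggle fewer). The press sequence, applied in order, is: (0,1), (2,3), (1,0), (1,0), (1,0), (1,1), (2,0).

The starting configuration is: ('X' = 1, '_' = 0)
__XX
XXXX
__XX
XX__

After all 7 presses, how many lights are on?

gen 0: __XX
XXXX
__XX
XX__
gen 1: XX_X
X_XX
__XX
XX__
gen 2: XX_X
X_X_
____
XX_X
gen 3: _X_X
_XX_
X___
XX_X
gen 4: XX_X
X_X_
____
XX_X
gen 5: _X_X
_XX_
X___
XX_X
gen 6: ___X
X___
XX__
XX_X
gen 7: ___X
____
____
_X_X

3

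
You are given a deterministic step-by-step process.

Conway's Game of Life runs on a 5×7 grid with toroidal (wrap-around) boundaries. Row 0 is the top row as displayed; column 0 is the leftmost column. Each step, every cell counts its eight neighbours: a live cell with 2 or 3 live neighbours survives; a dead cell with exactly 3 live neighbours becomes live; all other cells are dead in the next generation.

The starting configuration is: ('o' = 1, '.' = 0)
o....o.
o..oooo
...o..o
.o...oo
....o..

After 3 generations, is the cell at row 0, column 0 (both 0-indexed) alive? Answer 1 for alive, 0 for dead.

gen 0: o....o.
o..oooo
...o..o
.o...oo
....o..
gen 1: o..o...
o..o...
..oo...
o...ooo
o...o..
gen 2: oo.oo.o
.o.oo..
oooo.o.
oo..ooo
oo.oo..
gen 3: ......o
.......
.......
.......
.......

0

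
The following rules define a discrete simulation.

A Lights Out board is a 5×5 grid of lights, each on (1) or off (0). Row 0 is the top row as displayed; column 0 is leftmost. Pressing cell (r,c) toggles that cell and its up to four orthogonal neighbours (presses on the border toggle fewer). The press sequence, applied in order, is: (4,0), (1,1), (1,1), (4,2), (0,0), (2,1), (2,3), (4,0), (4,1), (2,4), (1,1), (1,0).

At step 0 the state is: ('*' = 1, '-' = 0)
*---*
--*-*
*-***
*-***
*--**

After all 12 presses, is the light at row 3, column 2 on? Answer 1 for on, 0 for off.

[0] *---*
--*-*
*-***
*-***
*--**
[1] *---*
--*-*
*-***
--***
-*-**
[2] **--*
**--*
*****
--***
-*-**
[3] *---*
--*-*
*-***
--***
-*-**
[4] *---*
--*-*
*-***
---**
--*-*
[5] -*--*
*-*-*
*-***
---**
--*-*
[6] -*--*
***-*
-*-**
-*-**
--*-*
[7] -*--*
*****
-**--
-*--*
--*-*
[8] -*--*
*****
-**--
**--*
***-*
[9] -*--*
*****
-**--
*---*
----*
[10] -*--*
****-
-****
*----
----*
[11] ----*
---*-
--***
*----
----*
[12] *---*
**-*-
*-***
*----
----*

0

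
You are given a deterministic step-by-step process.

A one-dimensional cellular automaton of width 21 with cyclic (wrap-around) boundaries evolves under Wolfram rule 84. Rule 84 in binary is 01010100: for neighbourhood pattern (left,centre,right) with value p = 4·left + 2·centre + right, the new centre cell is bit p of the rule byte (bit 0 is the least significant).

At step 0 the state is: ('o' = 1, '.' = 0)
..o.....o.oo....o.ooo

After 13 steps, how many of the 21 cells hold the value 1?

step 0: ..o.....o.oo....o.ooo
step 1: o.oo....o..oo...o...o
step 2: o..oo...oo..oo..oo...
step 3: oo..oo...oo..oo..oo..
step 4: .oo..oo...oo..oo..oo.
step 5: ..oo..oo...oo..oo..oo
step 6: o..oo..oo...oo..oo..o
step 7: oo..oo..oo...oo..oo..
step 8: .oo..oo..oo...oo..oo.
step 9: ..oo..oo..oo...oo..oo
step 10: o..oo..oo..oo...oo..o
step 11: oo..oo..oo..oo...oo..
step 12: .oo..oo..oo..oo...oo.
step 13: ..oo..oo..oo..oo...oo

10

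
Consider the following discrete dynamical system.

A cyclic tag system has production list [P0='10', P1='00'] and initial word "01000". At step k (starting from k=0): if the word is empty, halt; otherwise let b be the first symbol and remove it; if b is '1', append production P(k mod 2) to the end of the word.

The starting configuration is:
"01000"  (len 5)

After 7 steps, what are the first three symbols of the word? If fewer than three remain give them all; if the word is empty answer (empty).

0) "01000"  (len 5)
1) "1000"  (len 4)
2) "00000"  (len 5)
3) "0000"  (len 4)
4) "000"  (len 3)
5) "00"  (len 2)
6) "0"  (len 1)
7) (halted — word empty)

(empty)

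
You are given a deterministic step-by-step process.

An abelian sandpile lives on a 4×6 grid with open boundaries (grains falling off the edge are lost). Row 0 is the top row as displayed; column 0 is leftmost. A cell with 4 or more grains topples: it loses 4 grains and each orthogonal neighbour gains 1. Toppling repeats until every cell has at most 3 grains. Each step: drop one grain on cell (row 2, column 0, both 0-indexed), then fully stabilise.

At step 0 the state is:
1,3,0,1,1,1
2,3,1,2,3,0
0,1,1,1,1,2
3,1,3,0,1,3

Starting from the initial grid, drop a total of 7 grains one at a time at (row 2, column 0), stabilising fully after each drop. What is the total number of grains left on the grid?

36

0) 1,3,0,1,1,1
2,3,1,2,3,0
0,1,1,1,1,2
3,1,3,0,1,3
1) 1,3,0,1,1,1
2,3,1,2,3,0
1,1,1,1,1,2
3,1,3,0,1,3
2) 1,3,0,1,1,1
2,3,1,2,3,0
2,1,1,1,1,2
3,1,3,0,1,3
3) 1,3,0,1,1,1
2,3,1,2,3,0
3,1,1,1,1,2
3,1,3,0,1,3
4) 1,3,0,1,1,1
3,3,1,2,3,0
1,2,1,1,1,2
0,2,3,0,1,3
5) 1,3,0,1,1,1
3,3,1,2,3,0
2,2,1,1,1,2
0,2,3,0,1,3
6) 1,3,0,1,1,1
3,3,1,2,3,0
3,2,1,1,1,2
0,2,3,0,1,3
7) 3,0,1,1,1,1
1,2,2,2,3,0
2,0,2,1,1,2
1,3,3,0,1,3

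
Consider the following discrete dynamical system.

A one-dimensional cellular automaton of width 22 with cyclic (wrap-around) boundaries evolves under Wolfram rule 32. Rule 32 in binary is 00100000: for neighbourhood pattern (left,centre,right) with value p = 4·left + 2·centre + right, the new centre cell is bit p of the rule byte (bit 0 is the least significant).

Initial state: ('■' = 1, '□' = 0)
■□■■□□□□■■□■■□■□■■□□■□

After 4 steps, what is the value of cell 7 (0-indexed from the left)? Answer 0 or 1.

0

k=0  ■□■■□□□□■■□■■□■□■■□□■□
k=1  □■□□□□□□□□■□□■□■□□□□□■
k=2  ■□□□□□□□□□□□□□■□□□□□□□
k=3  □□□□□□□□□□□□□□□□□□□□□□
k=4  □□□□□□□□□□□□□□□□□□□□□□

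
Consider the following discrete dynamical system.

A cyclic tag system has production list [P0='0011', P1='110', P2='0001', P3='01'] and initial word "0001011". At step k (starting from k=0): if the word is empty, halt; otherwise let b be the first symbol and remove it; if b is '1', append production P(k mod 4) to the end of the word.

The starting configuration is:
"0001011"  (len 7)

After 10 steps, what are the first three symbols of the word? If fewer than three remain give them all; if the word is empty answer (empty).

100

step 0: "0001011"  (len 7)
step 1: "001011"  (len 6)
step 2: "01011"  (len 5)
step 3: "1011"  (len 4)
step 4: "01101"  (len 5)
step 5: "1101"  (len 4)
step 6: "101110"  (len 6)
step 7: "011100001"  (len 9)
step 8: "11100001"  (len 8)
step 9: "11000010011"  (len 11)
step 10: "1000010011110"  (len 13)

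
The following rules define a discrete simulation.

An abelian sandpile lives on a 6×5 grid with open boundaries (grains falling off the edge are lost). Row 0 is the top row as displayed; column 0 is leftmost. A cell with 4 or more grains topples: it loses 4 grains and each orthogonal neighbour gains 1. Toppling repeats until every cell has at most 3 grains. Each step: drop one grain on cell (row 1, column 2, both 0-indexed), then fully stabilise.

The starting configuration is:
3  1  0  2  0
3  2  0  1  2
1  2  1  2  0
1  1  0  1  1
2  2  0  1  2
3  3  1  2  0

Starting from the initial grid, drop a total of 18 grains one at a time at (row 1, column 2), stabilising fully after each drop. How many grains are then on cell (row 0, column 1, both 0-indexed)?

step 0: 3  1  0  2  0
3  2  0  1  2
1  2  1  2  0
1  1  0  1  1
2  2  0  1  2
3  3  1  2  0
step 1: 3  1  0  2  0
3  2  1  1  2
1  2  1  2  0
1  1  0  1  1
2  2  0  1  2
3  3  1  2  0
step 2: 3  1  0  2  0
3  2  2  1  2
1  2  1  2  0
1  1  0  1  1
2  2  0  1  2
3  3  1  2  0
step 3: 3  1  0  2  0
3  2  3  1  2
1  2  1  2  0
1  1  0  1  1
2  2  0  1  2
3  3  1  2  0
step 4: 3  1  1  2  0
3  3  0  2  2
1  2  2  2  0
1  1  0  1  1
2  2  0  1  2
3  3  1  2  0
step 5: 3  1  1  2  0
3  3  1  2  2
1  2  2  2  0
1  1  0  1  1
2  2  0  1  2
3  3  1  2  0
step 6: 3  1  1  2  0
3  3  2  2  2
1  2  2  2  0
1  1  0  1  1
2  2  0  1  2
3  3  1  2  0
step 7: 3  1  1  2  0
3  3  3  2  2
1  2  2  2  0
1  1  0  1  1
2  2  0  1  2
3  3  1  2  0
step 8: 0  3  2  2  0
1  1  1  3  2
2  3  3  2  0
1  1  0  1  1
2  2  0  1  2
3  3  1  2  0
step 9: 0  3  2  2  0
1  1  2  3  2
2  3  3  2  0
1  1  0  1  1
2  2  0  1  2
3  3  1  2  0
step 10: 0  3  2  2  0
1  1  3  3  2
2  3  3  2  0
1  1  0  1  1
2  2  0  1  2
3  3  1  2  0
step 11: 0  3  3  3  0
1  3  2  1  3
3  0  2  0  1
1  2  1  2  1
2  2  0  1  2
3  3  1  2  0
step 12: 0  3  3  3  0
1  3  3  1  3
3  0  2  0  1
1  2  1  2  1
2  2  0  1  2
3  3  1  2  0
step 13: 1  1  2  0  1
2  1  2  3  3
3  1  3  0  1
1  2  1  2  1
2  2  0  1  2
3  3  1  2  0
step 14: 1  1  2  0  1
2  1  3  3  3
3  1  3  0  1
1  2  1  2  1
2  2  0  1  2
3  3  1  2  0
step 15: 1  1  3  1  2
2  2  2  1  0
3  2  0  2  2
1  2  2  2  1
2  2  0  1  2
3  3  1  2  0
step 16: 1  1  3  1  2
2  2  3  1  0
3  2  0  2  2
1  2  2  2  1
2  2  0  1  2
3  3  1  2  0
step 17: 1  2  0  2  2
2  3  1  2  0
3  2  1  2  2
1  2  2  2  1
2  2  0  1  2
3  3  1  2  0
step 18: 1  2  0  2  2
2  3  2  2  0
3  2  1  2  2
1  2  2  2  1
2  2  0  1  2
3  3  1  2  0

2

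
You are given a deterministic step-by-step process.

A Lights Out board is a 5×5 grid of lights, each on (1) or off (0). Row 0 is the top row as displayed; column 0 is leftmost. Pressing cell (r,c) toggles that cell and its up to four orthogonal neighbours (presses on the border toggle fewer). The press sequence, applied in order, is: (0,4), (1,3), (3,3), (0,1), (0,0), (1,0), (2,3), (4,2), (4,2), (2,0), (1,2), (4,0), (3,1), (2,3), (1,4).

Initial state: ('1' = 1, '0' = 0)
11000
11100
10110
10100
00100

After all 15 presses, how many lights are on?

[0] 11000
11100
10110
10100
00100
[1] 11011
11101
10110
10100
00100
[2] 11001
11010
10100
10100
00100
[3] 11001
11010
10110
10011
00110
[4] 00101
10010
10110
10011
00110
[5] 11101
00010
10110
10011
00110
[6] 01101
11010
00110
10011
00110
[7] 01101
11000
00001
10001
00110
[8] 01101
11000
00001
10101
01000
[9] 01101
11000
00001
10001
00110
[10] 01101
01000
11001
00001
00110
[11] 01001
00110
11101
00001
00110
[12] 01001
00110
11101
10001
11110
[13] 01001
00110
10101
01101
10110
[14] 01001
00100
10010
01111
10110
[15] 01000
00111
10011
01111
10110

14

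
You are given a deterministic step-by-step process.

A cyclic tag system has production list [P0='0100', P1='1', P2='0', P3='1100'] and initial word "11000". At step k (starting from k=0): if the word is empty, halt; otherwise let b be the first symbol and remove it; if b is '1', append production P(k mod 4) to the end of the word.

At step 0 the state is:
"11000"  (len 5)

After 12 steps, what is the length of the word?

4

step 0: "11000"  (len 5)
step 1: "10000100"  (len 8)
step 2: "00001001"  (len 8)
step 3: "0001001"  (len 7)
step 4: "001001"  (len 6)
step 5: "01001"  (len 5)
step 6: "1001"  (len 4)
step 7: "0010"  (len 4)
step 8: "010"  (len 3)
step 9: "10"  (len 2)
step 10: "01"  (len 2)
step 11: "1"  (len 1)
step 12: "1100"  (len 4)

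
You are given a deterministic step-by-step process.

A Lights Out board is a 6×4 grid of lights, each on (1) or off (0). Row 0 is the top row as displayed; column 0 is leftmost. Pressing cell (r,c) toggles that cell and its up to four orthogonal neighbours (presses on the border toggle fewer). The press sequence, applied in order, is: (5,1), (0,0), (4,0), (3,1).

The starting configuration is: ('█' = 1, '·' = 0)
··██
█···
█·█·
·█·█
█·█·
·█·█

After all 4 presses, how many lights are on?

13

gen 0: ··██
█···
█·█·
·█·█
█·█·
·█·█
gen 1: ··██
█···
█·█·
·█·█
███·
█·██
gen 2: ████
····
█·█·
·█·█
███·
█·██
gen 3: ████
····
█·█·
██·█
··█·
··██
gen 4: ████
····
███·
··██
·██·
··██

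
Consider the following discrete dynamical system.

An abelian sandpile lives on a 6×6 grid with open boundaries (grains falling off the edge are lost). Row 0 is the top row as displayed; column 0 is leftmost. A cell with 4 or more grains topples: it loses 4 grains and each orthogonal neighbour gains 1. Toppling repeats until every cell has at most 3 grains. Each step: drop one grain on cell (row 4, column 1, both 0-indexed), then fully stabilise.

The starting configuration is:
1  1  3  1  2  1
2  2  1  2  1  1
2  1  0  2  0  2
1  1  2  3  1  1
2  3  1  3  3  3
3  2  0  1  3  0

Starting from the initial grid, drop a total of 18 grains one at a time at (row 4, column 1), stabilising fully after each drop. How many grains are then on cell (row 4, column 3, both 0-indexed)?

t=0: 1  1  3  1  2  1
2  2  1  2  1  1
2  1  0  2  0  2
1  1  2  3  1  1
2  3  1  3  3  3
3  2  0  1  3  0
t=1: 1  1  3  1  2  1
2  2  1  2  1  1
2  1  0  2  0  2
1  2  2  3  1  1
3  0  2  3  3  3
3  3  0  1  3  0
t=2: 1  1  3  1  2  1
2  2  1  2  1  1
2  1  0  2  0  2
1  2  2  3  1  1
3  1  2  3  3  3
3  3  0  1  3  0
t=3: 1  1  3  1  2  1
2  2  1  2  1  1
2  1  0  2  0  2
1  2  2  3  1  1
3  2  2  3  3  3
3  3  0  1  3  0
t=4: 1  1  3  1  2  1
2  2  1  2  1  1
2  1  0  2  0  2
1  2  2  3  1  1
3  3  2  3  3  3
3  3  0  1  3  0
t=5: 1  1  3  1  2  1
2  2  1  2  1  1
2  1  0  2  0  2
2  3  2  3  1  1
1  2  3  3  3  3
1  1  1  1  3  0
t=6: 1  1  3  1  2  1
2  2  1  2  1  1
2  1  0  2  0  2
2  3  2  3  1  1
1  3  3  3  3  3
1  1  1  1  3  0
t=7: 1  1  3  1  2  1
2  2  1  2  1  1
2  2  1  3  0  2
3  1  1  1  3  2
2  2  2  2  2  0
1  2  2  3  0  2
t=8: 1  1  3  1  2  1
2  2  1  2  1  1
2  2  1  3  0  2
3  1  1  1  3  2
2  3  2  2  2  0
1  2  2  3  0  2
t=9: 1  1  3  1  2  1
2  2  1  2  1  1
2  2  1  3  0  2
3  2  1  1  3  2
3  0  3  2  2  0
1  3  2  3  0  2
t=10: 1  1  3  1  2  1
2  2  1  2  1  1
2  2  1  3  0  2
3  2  1  1  3  2
3  1  3  2  2  0
1  3  2  3  0  2
t=11: 1  1  3  1  2  1
2  2  1  2  1  1
2  2  1  3  0  2
3  2  1  1  3  2
3  2  3  2  2  0
1  3  2  3  0  2
t=12: 1  1  3  1  2  1
2  2  1  2  1  1
2  2  1  3  0  2
3  2  1  1  3  2
3  3  3  2  2  0
1  3  2  3  0  2
t=13: 1  1  3  1  2  1
2  2  1  2  1  1
3  3  1  3  0  2
1  1  3  2  3  2
2  0  3  0  3  0
3  2  1  1  1  2
t=14: 1  1  3  1  2  1
2  2  1  2  1  1
3  3  1  3  0  2
1  1  3  2  3  2
2  1  3  0  3  0
3  2  1  1  1  2
t=15: 1  1  3  1  2  1
2  2  1  2  1  1
3  3  1  3  0  2
1  1  3  2  3  2
2  2  3  0  3  0
3  2  1  1  1  2
t=16: 1  1  3  1  2  1
2  2  1  2  1  1
3  3  1  3  0  2
1  1  3  2  3  2
2  3  3  0  3  0
3  2  1  1  1  2
t=17: 1  1  3  1  2  1
2  2  1  2  1  1
3  3  2  3  0  2
1  3  0  3  3  2
3  1  1  1  3  0
3  3  2  1  1  2
t=18: 1  1  3  1  2  1
2  2  1  2  1  1
3  3  2  3  0  2
1  3  0  3  3  2
3  2  1  1  3  0
3  3  2  1  1  2

1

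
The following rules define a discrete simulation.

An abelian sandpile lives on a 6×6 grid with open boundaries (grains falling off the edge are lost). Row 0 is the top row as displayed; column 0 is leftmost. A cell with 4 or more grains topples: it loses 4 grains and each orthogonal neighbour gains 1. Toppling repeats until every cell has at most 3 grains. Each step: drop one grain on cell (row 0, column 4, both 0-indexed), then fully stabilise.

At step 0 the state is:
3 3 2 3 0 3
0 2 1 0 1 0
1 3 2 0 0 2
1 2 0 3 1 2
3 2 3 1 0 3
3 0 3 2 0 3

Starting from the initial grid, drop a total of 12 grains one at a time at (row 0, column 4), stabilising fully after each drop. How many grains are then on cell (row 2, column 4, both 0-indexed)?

1

gen 0: 3 3 2 3 0 3
0 2 1 0 1 0
1 3 2 0 0 2
1 2 0 3 1 2
3 2 3 1 0 3
3 0 3 2 0 3
gen 1: 3 3 2 3 1 3
0 2 1 0 1 0
1 3 2 0 0 2
1 2 0 3 1 2
3 2 3 1 0 3
3 0 3 2 0 3
gen 2: 3 3 2 3 2 3
0 2 1 0 1 0
1 3 2 0 0 2
1 2 0 3 1 2
3 2 3 1 0 3
3 0 3 2 0 3
gen 3: 3 3 2 3 3 3
0 2 1 0 1 0
1 3 2 0 0 2
1 2 0 3 1 2
3 2 3 1 0 3
3 0 3 2 0 3
gen 4: 3 3 3 0 2 0
0 2 1 1 2 1
1 3 2 0 0 2
1 2 0 3 1 2
3 2 3 1 0 3
3 0 3 2 0 3
gen 5: 3 3 3 0 3 0
0 2 1 1 2 1
1 3 2 0 0 2
1 2 0 3 1 2
3 2 3 1 0 3
3 0 3 2 0 3
gen 6: 3 3 3 1 0 1
0 2 1 1 3 1
1 3 2 0 0 2
1 2 0 3 1 2
3 2 3 1 0 3
3 0 3 2 0 3
gen 7: 3 3 3 1 1 1
0 2 1 1 3 1
1 3 2 0 0 2
1 2 0 3 1 2
3 2 3 1 0 3
3 0 3 2 0 3
gen 8: 3 3 3 1 2 1
0 2 1 1 3 1
1 3 2 0 0 2
1 2 0 3 1 2
3 2 3 1 0 3
3 0 3 2 0 3
gen 9: 3 3 3 1 3 1
0 2 1 1 3 1
1 3 2 0 0 2
1 2 0 3 1 2
3 2 3 1 0 3
3 0 3 2 0 3
gen 10: 3 3 3 2 1 2
0 2 1 2 0 2
1 3 2 0 1 2
1 2 0 3 1 2
3 2 3 1 0 3
3 0 3 2 0 3
gen 11: 3 3 3 2 2 2
0 2 1 2 0 2
1 3 2 0 1 2
1 2 0 3 1 2
3 2 3 1 0 3
3 0 3 2 0 3
gen 12: 3 3 3 2 3 2
0 2 1 2 0 2
1 3 2 0 1 2
1 2 0 3 1 2
3 2 3 1 0 3
3 0 3 2 0 3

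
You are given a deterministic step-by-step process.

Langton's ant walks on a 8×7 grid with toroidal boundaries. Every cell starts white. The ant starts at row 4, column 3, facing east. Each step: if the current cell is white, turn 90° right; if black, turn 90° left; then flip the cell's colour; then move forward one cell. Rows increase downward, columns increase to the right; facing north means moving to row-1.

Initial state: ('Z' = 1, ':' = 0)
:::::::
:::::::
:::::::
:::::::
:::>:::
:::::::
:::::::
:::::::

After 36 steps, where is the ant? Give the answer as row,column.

[0] :::::::
:::::::
:::::::
:::::::
:::>:::
:::::::
:::::::
:::::::
[1] :::::::
:::::::
:::::::
:::::::
:::Z:::
:::v:::
:::::::
:::::::
[2] :::::::
:::::::
:::::::
:::::::
:::Z:::
::<Z:::
:::::::
:::::::
[3] :::::::
:::::::
:::::::
:::::::
::^Z:::
::ZZ:::
:::::::
:::::::
[4] :::::::
:::::::
:::::::
:::::::
::Z>:::
::ZZ:::
:::::::
:::::::
[5] :::::::
:::::::
:::::::
:::^:::
::Z::::
::ZZ:::
:::::::
:::::::
[6] :::::::
:::::::
:::::::
:::Z>::
::Z::::
::ZZ:::
:::::::
:::::::
[7] :::::::
:::::::
:::::::
:::ZZ::
::Z:v::
::ZZ:::
:::::::
:::::::
[8] :::::::
:::::::
:::::::
:::ZZ::
::Z<Z::
::ZZ:::
:::::::
:::::::
[9] :::::::
:::::::
:::::::
:::^Z::
::ZZZ::
::ZZ:::
:::::::
:::::::
[10] :::::::
:::::::
:::::::
::<:Z::
::ZZZ::
::ZZ:::
:::::::
:::::::
[11] :::::::
:::::::
::^::::
::Z:Z::
::ZZZ::
::ZZ:::
:::::::
:::::::
[12] :::::::
:::::::
::Z>:::
::Z:Z::
::ZZZ::
::ZZ:::
:::::::
:::::::
[13] :::::::
:::::::
::ZZ:::
::ZvZ::
::ZZZ::
::ZZ:::
:::::::
:::::::
[14] :::::::
:::::::
::ZZ:::
::<ZZ::
::ZZZ::
::ZZ:::
:::::::
:::::::
[15] :::::::
:::::::
::ZZ:::
:::ZZ::
::vZZ::
::ZZ:::
:::::::
:::::::
[16] :::::::
:::::::
::ZZ:::
:::ZZ::
:::>Z::
::ZZ:::
:::::::
:::::::
[17] :::::::
:::::::
::ZZ:::
:::^Z::
::::Z::
::ZZ:::
:::::::
:::::::
[18] :::::::
:::::::
::ZZ:::
::<:Z::
::::Z::
::ZZ:::
:::::::
:::::::
[19] :::::::
:::::::
::^Z:::
::Z:Z::
::::Z::
::ZZ:::
:::::::
:::::::
[20] :::::::
:::::::
:<:Z:::
::Z:Z::
::::Z::
::ZZ:::
:::::::
:::::::
[21] :::::::
:^:::::
:Z:Z:::
::Z:Z::
::::Z::
::ZZ:::
:::::::
:::::::
[22] :::::::
:Z>::::
:Z:Z:::
::Z:Z::
::::Z::
::ZZ:::
:::::::
:::::::
[23] :::::::
:ZZ::::
:ZvZ:::
::Z:Z::
::::Z::
::ZZ:::
:::::::
:::::::
[24] :::::::
:ZZ::::
:<ZZ:::
::Z:Z::
::::Z::
::ZZ:::
:::::::
:::::::
[25] :::::::
:ZZ::::
::ZZ:::
:vZ:Z::
::::Z::
::ZZ:::
:::::::
:::::::
[26] :::::::
:ZZ::::
::ZZ:::
<ZZ:Z::
::::Z::
::ZZ:::
:::::::
:::::::
[27] :::::::
:ZZ::::
^:ZZ:::
ZZZ:Z::
::::Z::
::ZZ:::
:::::::
:::::::
[28] :::::::
:ZZ::::
Z>ZZ:::
ZZZ:Z::
::::Z::
::ZZ:::
:::::::
:::::::
[29] :::::::
:ZZ::::
ZZZZ:::
ZvZ:Z::
::::Z::
::ZZ:::
:::::::
:::::::
[30] :::::::
:ZZ::::
ZZZZ:::
Z:>:Z::
::::Z::
::ZZ:::
:::::::
:::::::
[31] :::::::
:ZZ::::
ZZ^Z:::
Z:::Z::
::::Z::
::ZZ:::
:::::::
:::::::
[32] :::::::
:ZZ::::
Z<:Z:::
Z:::Z::
::::Z::
::ZZ:::
:::::::
:::::::
[33] :::::::
:ZZ::::
Z::Z:::
Zv::Z::
::::Z::
::ZZ:::
:::::::
:::::::
[34] :::::::
:ZZ::::
Z::Z:::
<Z::Z::
::::Z::
::ZZ:::
:::::::
:::::::
[35] :::::::
:ZZ::::
Z::Z:::
:Z::Z::
v:::Z::
::ZZ:::
:::::::
:::::::
[36] :::::::
:ZZ::::
Z::Z:::
:Z::Z::
Z:::Z:<
::ZZ:::
:::::::
:::::::

4,6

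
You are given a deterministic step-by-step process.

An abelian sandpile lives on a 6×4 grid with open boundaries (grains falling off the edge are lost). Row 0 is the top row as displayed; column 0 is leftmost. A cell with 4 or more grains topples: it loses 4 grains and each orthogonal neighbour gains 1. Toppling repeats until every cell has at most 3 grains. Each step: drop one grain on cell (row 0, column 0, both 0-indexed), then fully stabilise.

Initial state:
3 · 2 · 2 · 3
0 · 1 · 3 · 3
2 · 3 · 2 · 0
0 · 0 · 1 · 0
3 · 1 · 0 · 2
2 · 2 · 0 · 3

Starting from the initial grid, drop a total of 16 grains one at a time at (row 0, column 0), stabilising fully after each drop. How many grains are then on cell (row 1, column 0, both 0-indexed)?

1

0) 3 · 2 · 2 · 3
0 · 1 · 3 · 3
2 · 3 · 2 · 0
0 · 0 · 1 · 0
3 · 1 · 0 · 2
2 · 2 · 0 · 3
1) 0 · 3 · 2 · 3
1 · 1 · 3 · 3
2 · 3 · 2 · 0
0 · 0 · 1 · 0
3 · 1 · 0 · 2
2 · 2 · 0 · 3
2) 1 · 3 · 2 · 3
1 · 1 · 3 · 3
2 · 3 · 2 · 0
0 · 0 · 1 · 0
3 · 1 · 0 · 2
2 · 2 · 0 · 3
3) 2 · 3 · 2 · 3
1 · 1 · 3 · 3
2 · 3 · 2 · 0
0 · 0 · 1 · 0
3 · 1 · 0 · 2
2 · 2 · 0 · 3
4) 3 · 3 · 2 · 3
1 · 1 · 3 · 3
2 · 3 · 2 · 0
0 · 0 · 1 · 0
3 · 1 · 0 · 2
2 · 2 · 0 · 3
5) 1 · 0 · 3 · 3
2 · 2 · 3 · 3
2 · 3 · 2 · 0
0 · 0 · 1 · 0
3 · 1 · 0 · 2
2 · 2 · 0 · 3
6) 2 · 0 · 3 · 3
2 · 2 · 3 · 3
2 · 3 · 2 · 0
0 · 0 · 1 · 0
3 · 1 · 0 · 2
2 · 2 · 0 · 3
7) 3 · 0 · 3 · 3
2 · 2 · 3 · 3
2 · 3 · 2 · 0
0 · 0 · 1 · 0
3 · 1 · 0 · 2
2 · 2 · 0 · 3
8) 0 · 1 · 3 · 3
3 · 2 · 3 · 3
2 · 3 · 2 · 0
0 · 0 · 1 · 0
3 · 1 · 0 · 2
2 · 2 · 0 · 3
9) 1 · 1 · 3 · 3
3 · 2 · 3 · 3
2 · 3 · 2 · 0
0 · 0 · 1 · 0
3 · 1 · 0 · 2
2 · 2 · 0 · 3
10) 2 · 1 · 3 · 3
3 · 2 · 3 · 3
2 · 3 · 2 · 0
0 · 0 · 1 · 0
3 · 1 · 0 · 2
2 · 2 · 0 · 3
11) 3 · 1 · 3 · 3
3 · 2 · 3 · 3
2 · 3 · 2 · 0
0 · 0 · 1 · 0
3 · 1 · 0 · 2
2 · 2 · 0 · 3
12) 1 · 2 · 3 · 3
0 · 3 · 3 · 3
3 · 3 · 2 · 0
0 · 0 · 1 · 0
3 · 1 · 0 · 2
2 · 2 · 0 · 3
13) 2 · 2 · 3 · 3
0 · 3 · 3 · 3
3 · 3 · 2 · 0
0 · 0 · 1 · 0
3 · 1 · 0 · 2
2 · 2 · 0 · 3
14) 3 · 2 · 3 · 3
0 · 3 · 3 · 3
3 · 3 · 2 · 0
0 · 0 · 1 · 0
3 · 1 · 0 · 2
2 · 2 · 0 · 3
15) 0 · 3 · 3 · 3
1 · 3 · 3 · 3
3 · 3 · 2 · 0
0 · 0 · 1 · 0
3 · 1 · 0 · 2
2 · 2 · 0 · 3
16) 1 · 3 · 3 · 3
1 · 3 · 3 · 3
3 · 3 · 2 · 0
0 · 0 · 1 · 0
3 · 1 · 0 · 2
2 · 2 · 0 · 3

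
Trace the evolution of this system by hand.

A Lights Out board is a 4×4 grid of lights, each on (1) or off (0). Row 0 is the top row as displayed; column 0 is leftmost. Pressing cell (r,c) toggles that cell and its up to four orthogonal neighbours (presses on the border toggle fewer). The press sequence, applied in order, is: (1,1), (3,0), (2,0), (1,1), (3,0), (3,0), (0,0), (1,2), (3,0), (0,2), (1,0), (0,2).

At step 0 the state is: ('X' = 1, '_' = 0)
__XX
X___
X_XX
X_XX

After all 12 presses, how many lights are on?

9

0) __XX
X___
X_XX
X_XX
1) _XXX
_XX_
XXXX
X_XX
2) _XXX
_XX_
_XXX
_XXX
3) _XXX
XXX_
X_XX
XXXX
4) __XX
____
XXXX
XXXX
5) __XX
____
_XXX
__XX
6) __XX
____
XXXX
XXXX
7) XXXX
X___
XXXX
XXXX
8) XX_X
XXXX
XX_X
XXXX
9) XX_X
XXXX
_X_X
__XX
10) X_X_
XX_X
_X_X
__XX
11) __X_
___X
XX_X
__XX
12) _X_X
__XX
XX_X
__XX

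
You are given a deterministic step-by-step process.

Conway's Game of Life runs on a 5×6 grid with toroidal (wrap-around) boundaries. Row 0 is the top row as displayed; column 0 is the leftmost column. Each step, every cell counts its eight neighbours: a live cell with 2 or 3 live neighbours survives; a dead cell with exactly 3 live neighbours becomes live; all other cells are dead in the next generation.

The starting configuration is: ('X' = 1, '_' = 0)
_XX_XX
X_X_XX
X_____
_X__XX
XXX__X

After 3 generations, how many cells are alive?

4

0) _XX_XX
X_X_XX
X_____
_X__XX
XXX__X
1) ______
__X_X_
___X__
__X_X_
______
2) ______
___X__
__X_X_
___X__
______
3) ______
___X__
__X_X_
___X__
______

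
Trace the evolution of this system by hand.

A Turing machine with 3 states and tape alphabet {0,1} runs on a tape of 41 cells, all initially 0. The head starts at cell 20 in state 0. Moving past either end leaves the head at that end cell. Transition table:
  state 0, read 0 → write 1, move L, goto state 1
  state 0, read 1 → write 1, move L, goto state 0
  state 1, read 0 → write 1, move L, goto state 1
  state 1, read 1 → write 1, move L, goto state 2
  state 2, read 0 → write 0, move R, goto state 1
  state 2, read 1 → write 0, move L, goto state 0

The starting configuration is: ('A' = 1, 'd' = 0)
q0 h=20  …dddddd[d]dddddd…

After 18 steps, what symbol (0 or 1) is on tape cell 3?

1

t=0: q0 h=20  …dddddd[d]dddddd…
t=1: q1 h=19  …dddddd[d]Addddd…
t=2: q1 h=18  …dddddd[d]AAdddd…
t=3: q1 h=17  …dddddd[d]AAAddd…
t=4: q1 h=16  …dddddd[d]AAAAdd…
t=5: q1 h=15  …dddddd[d]AAAAAd…
t=6: q1 h=14  …dddddd[d]AAAAAA…
t=7: q1 h=13  …dddddd[d]AAAAAA…
t=8: q1 h=12  …dddddd[d]AAAAAA…
t=9: q1 h=11  …dddddd[d]AAAAAA…
t=10: q1 h=10  …dddddd[d]AAAAAA…
t=11: q1 h= 9  …dddddd[d]AAAAAA…
t=12: q1 h= 8  …dddddd[d]AAAAAA…
t=13: q1 h= 7  …dddddd[d]AAAAAA…
t=14: q1 h= 6  |dddddd[d]AAAAAA…
t=15: q1 h= 5  |ddddd[d]AAAAAA…
t=16: q1 h= 4  |dddd[d]AAAAAA…
t=17: q1 h= 3  |ddd[d]AAAAAA…
t=18: q1 h= 2  |dd[d]AAAAAA…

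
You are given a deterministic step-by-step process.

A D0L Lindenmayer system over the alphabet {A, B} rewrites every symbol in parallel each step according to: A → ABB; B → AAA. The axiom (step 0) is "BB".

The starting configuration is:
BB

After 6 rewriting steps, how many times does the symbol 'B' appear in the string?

step 0: BB
step 1: AAAAAA
step 2: ABBABBABBABBABBABB
step 3: ABBAAAAAAABBAAAAAAABBAAAAAAABBAAAAAAABBAAAAAAABBAAAAAA
step 4: ABBAAAAAAABBABBABBABBABBABBABBAAAAAAABBABBABBABBABBABBABBA…BABBABBAAAAAAABBABBABBABBABBABBABBAAAAAAABBABBABBABBABBABB  (len 162)
step 5: ABBAAAAAAABBABBABBABBABBABBABBAAAAAAABBAAAAAAABBAAAAAAABBA…BABBABBAAAAAAABBAAAAAAABBAAAAAAABBAAAAAAABBAAAAAAABBAAAAAA  (len 486)
step 6: ABBAAAAAAABBABBABBABBABBABBABBAAAAAAABBAAAAAAABBAAAAAAABBA…BABBABBAAAAAAABBABBABBABBABBABBABBAAAAAAABBABBABBABBABBABB  (len 1458)

660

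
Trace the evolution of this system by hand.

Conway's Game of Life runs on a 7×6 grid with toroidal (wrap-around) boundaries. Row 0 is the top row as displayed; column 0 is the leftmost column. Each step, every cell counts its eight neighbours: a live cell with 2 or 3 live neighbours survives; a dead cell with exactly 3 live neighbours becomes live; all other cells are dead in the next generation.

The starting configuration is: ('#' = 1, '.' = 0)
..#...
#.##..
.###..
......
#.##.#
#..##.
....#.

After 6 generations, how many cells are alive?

2

gen 0: ..#...
#.##..
.###..
......
#.##.#
#..##.
....#.
gen 1: .##...
......
.#.#..
#...#.
####.#
###...
....##
gen 2: ......
.#....
......
....#.
...##.
......
...#.#
gen 3: ......
......
......
...##.
...##.
...#..
......
gen 4: ......
......
......
...##.
..#...
...##.
......
gen 5: ......
......
......
...#..
..#...
...#..
......
gen 6: ......
......
......
......
..##..
......
......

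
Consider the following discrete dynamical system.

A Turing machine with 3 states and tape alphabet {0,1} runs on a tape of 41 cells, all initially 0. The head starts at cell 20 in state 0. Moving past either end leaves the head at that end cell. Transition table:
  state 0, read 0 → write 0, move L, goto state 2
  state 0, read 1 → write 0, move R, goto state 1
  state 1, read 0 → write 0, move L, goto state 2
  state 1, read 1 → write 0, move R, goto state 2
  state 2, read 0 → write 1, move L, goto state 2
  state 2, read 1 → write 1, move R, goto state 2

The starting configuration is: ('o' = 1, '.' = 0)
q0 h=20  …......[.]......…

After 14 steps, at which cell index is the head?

t=0: q0 h=20  …......[.]......…
t=1: q2 h=19  …......[.]......…
t=2: q2 h=18  …......[.]o.....…
t=3: q2 h=17  …......[.]oo....…
t=4: q2 h=16  …......[.]ooo...…
t=5: q2 h=15  …......[.]oooo..…
t=6: q2 h=14  …......[.]ooooo.…
t=7: q2 h=13  …......[.]oooooo…
t=8: q2 h=12  …......[.]oooooo…
t=9: q2 h=11  …......[.]oooooo…
t=10: q2 h=10  …......[.]oooooo…
t=11: q2 h= 9  …......[.]oooooo…
t=12: q2 h= 8  …......[.]oooooo…
t=13: q2 h= 7  …......[.]oooooo…
t=14: q2 h= 6  |......[.]oooooo…

6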